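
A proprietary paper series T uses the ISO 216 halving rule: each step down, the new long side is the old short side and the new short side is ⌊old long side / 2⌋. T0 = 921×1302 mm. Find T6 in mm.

T1: ⌊1302/2⌋ × 921 = 651 × 921 mm
T2: ⌊921/2⌋ × 651 = 460 × 651 mm
T3: ⌊651/2⌋ × 460 = 325 × 460 mm
T4: ⌊460/2⌋ × 325 = 230 × 325 mm
T5: ⌊325/2⌋ × 230 = 162 × 230 mm
T6: ⌊230/2⌋ × 162 = 115 × 162 mm

115 × 162 mm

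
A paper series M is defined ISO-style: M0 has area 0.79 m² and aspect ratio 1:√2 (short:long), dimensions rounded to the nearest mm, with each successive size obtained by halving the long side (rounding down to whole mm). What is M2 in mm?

373 × 528 mm

Let M0's short side be w mm. w · w√2 = 0.79 m² = 790,000 mm², so w ≈ 747.4 mm and w√2 ≈ 1057.0 mm → M0 = 747 × 1057 mm.
M1: ⌊1057/2⌋ × 747 = 528 × 747 mm
M2: ⌊747/2⌋ × 528 = 373 × 528 mm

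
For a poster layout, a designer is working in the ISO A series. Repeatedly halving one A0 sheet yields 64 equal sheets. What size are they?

64 = 2^6, so 6 halving steps.
A0 → A1 → … → A6 after 6 steps.

A6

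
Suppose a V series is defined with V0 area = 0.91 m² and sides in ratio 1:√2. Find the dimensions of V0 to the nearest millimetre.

802 × 1134 mm

Let the short side be w mm. Then w · w√2 = 0.91 m² = 910,000 mm².
w² = 910,000/√2, so w ≈ 802.2 mm; long side = w√2 ≈ 1134.4 mm.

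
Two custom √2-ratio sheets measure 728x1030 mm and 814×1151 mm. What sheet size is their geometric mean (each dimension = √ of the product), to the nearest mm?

770 × 1089 mm

Short side: √(728 · 814) = √592592 ≈ 769.8 → 770 mm
Long side: √(1030 · 1151) = √1185530 ≈ 1088.8 → 1089 mm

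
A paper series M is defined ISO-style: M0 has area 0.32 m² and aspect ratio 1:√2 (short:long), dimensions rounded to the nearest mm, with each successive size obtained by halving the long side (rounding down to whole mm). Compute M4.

119 × 168 mm

Let M0's short side be w mm. w · w√2 = 0.32 m² = 320,000 mm², so w ≈ 475.7 mm and w√2 ≈ 672.7 mm → M0 = 476 × 673 mm.
M1: ⌊673/2⌋ × 476 = 336 × 476 mm
M2: ⌊476/2⌋ × 336 = 238 × 336 mm
M3: ⌊336/2⌋ × 238 = 168 × 238 mm
M4: ⌊238/2⌋ × 168 = 119 × 168 mm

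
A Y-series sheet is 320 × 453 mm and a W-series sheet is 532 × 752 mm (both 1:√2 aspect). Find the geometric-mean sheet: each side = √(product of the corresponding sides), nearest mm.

Short side: √(320 · 532) = √170240 ≈ 412.6 → 413 mm
Long side: √(453 · 752) = √340656 ≈ 583.7 → 584 mm

413 × 584 mm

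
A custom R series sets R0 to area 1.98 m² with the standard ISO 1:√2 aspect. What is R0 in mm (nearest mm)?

1183 × 1673 mm

Let the short side be w mm. Then w · w√2 = 1.98 m² = 1,980,000 mm².
w² = 1,980,000/√2, so w ≈ 1183.2 mm; long side = w√2 ≈ 1673.4 mm.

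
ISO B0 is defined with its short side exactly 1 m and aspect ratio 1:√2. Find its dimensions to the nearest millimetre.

1000 × 1414 mm

Short side = 1000 mm; long side = 1000√2 ≈ 1414.2 mm.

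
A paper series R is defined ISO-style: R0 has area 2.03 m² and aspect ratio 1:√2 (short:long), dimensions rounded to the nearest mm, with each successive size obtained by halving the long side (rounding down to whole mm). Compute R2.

Let R0's short side be w mm. w · w√2 = 2.03 m² = 2,030,000 mm², so w ≈ 1198.1 mm and w√2 ≈ 1694.4 mm → R0 = 1198 × 1694 mm.
R1: ⌊1694/2⌋ × 1198 = 847 × 1198 mm
R2: ⌊1198/2⌋ × 847 = 599 × 847 mm

599 × 847 mm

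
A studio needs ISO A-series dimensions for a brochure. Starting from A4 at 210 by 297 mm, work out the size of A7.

A5: ⌊297/2⌋ × 210 = 148 × 210 mm
A6: ⌊210/2⌋ × 148 = 105 × 148 mm
A7: ⌊148/2⌋ × 105 = 74 × 105 mm

74 × 105 mm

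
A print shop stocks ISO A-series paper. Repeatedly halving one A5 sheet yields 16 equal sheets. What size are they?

16 = 2^4, so 4 halving steps.
A5 → A6 → … → A9 after 4 steps.

A9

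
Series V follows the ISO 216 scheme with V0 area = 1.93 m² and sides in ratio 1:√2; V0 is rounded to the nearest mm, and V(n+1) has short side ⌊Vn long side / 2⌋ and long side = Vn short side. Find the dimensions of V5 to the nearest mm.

206 × 292 mm

Let V0's short side be w mm. w · w√2 = 1.93 m² = 1,930,000 mm², so w ≈ 1168.2 mm and w√2 ≈ 1652.1 mm → V0 = 1168 × 1652 mm.
V1: ⌊1652/2⌋ × 1168 = 826 × 1168 mm
V2: ⌊1168/2⌋ × 826 = 584 × 826 mm
V3: ⌊826/2⌋ × 584 = 413 × 584 mm
V4: ⌊584/2⌋ × 413 = 292 × 413 mm
V5: ⌊413/2⌋ × 292 = 206 × 292 mm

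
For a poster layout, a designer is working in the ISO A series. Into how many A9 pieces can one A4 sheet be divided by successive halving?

A4 = 210 × 297 mm; A9 = 37 × 52 mm.
Each halving step doubles the count; 5 steps from A4 to A9.
2^5 = 32.

32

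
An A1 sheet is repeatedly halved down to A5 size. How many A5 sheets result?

Each ISO step halves the sheet: 1 × A1 → 2 × A2 → 4 × A3 → 8 × A4 → …
From A1 to A5 is 4 halving steps: 2^4 = 16.

16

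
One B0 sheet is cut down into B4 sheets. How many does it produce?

16

B0 = 1000 × 1414 mm; B4 = 250 × 353 mm.
Each halving step doubles the count; 4 steps from B0 to B4.
2^4 = 16.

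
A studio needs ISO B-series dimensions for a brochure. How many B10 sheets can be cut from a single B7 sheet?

Each ISO step halves the sheet: 1 × B7 → 2 × B8 → 4 × B9 → 8 × B10
From B7 to B10 is 3 halving steps: 2^3 = 8.

8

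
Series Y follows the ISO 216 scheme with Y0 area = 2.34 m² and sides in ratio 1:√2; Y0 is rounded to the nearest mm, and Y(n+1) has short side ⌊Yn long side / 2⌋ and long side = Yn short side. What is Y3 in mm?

Let Y0's short side be w mm. w · w√2 = 2.34 m² = 2,340,000 mm², so w ≈ 1286.3 mm and w√2 ≈ 1819.1 mm → Y0 = 1286 × 1819 mm.
Y1: ⌊1819/2⌋ × 1286 = 909 × 1286 mm
Y2: ⌊1286/2⌋ × 909 = 643 × 909 mm
Y3: ⌊909/2⌋ × 643 = 454 × 643 mm

454 × 643 mm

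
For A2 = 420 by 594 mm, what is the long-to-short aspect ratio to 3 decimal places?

594 / 420 = 1.414
Matches √2 ≈ 1.414 — the ISO 216 defining ratio.

1.414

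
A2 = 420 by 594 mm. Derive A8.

52 × 74 mm

A3: ⌊594/2⌋ × 420 = 297 × 420 mm
A4: ⌊420/2⌋ × 297 = 210 × 297 mm
A5: ⌊297/2⌋ × 210 = 148 × 210 mm
A6: ⌊210/2⌋ × 148 = 105 × 148 mm
A7: ⌊148/2⌋ × 105 = 74 × 105 mm
A8: ⌊105/2⌋ × 74 = 52 × 74 mm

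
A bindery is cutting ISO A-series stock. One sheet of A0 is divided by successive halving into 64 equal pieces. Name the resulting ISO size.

A6

64 = 2^6, so 6 halving steps.
A0 → A1 → … → A6 after 6 steps.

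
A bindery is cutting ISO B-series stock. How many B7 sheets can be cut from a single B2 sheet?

32

B2 = 500 × 707 mm; B7 = 88 × 125 mm.
Each halving step doubles the count; 5 steps from B2 to B7.
2^5 = 32.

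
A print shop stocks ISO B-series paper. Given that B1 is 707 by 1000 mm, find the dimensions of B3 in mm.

353 × 500 mm

B2: ⌊1000/2⌋ × 707 = 500 × 707 mm
B3: ⌊707/2⌋ × 500 = 353 × 500 mm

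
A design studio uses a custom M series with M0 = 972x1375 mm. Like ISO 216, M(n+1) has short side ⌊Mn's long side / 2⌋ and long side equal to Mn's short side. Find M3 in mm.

M1 = 687 × 972 mm (from M0 by 1 halving).
M2: ⌊972/2⌋ × 687 = 486 × 687 mm
M3: ⌊687/2⌋ × 486 = 343 × 486 mm

343 × 486 mm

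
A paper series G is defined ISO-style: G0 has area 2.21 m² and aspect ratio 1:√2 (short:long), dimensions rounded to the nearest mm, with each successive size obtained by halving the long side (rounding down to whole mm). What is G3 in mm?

Let G0's short side be w mm. w · w√2 = 2.21 m² = 2,210,000 mm², so w ≈ 1250.1 mm and w√2 ≈ 1767.9 mm → G0 = 1250 × 1768 mm.
G1: ⌊1768/2⌋ × 1250 = 884 × 1250 mm
G2: ⌊1250/2⌋ × 884 = 625 × 884 mm
G3: ⌊884/2⌋ × 625 = 442 × 625 mm

442 × 625 mm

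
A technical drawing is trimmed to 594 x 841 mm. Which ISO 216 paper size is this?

A1 (594 × 841 mm)

Aspect ratio 841/594 ≈ 1.416 — close to the ISO √2 ≈ 1.414.
In the A-series (A0 area = 1 m²): A1 = 594 × 841 mm.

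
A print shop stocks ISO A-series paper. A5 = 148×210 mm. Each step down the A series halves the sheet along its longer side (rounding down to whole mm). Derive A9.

37 × 52 mm

A6: ⌊210/2⌋ × 148 = 105 × 148 mm
A7: ⌊148/2⌋ × 105 = 74 × 105 mm
A8: ⌊105/2⌋ × 74 = 52 × 74 mm
A9: ⌊74/2⌋ × 52 = 37 × 52 mm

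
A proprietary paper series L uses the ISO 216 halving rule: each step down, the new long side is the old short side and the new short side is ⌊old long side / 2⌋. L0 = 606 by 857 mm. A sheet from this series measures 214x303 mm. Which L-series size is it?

L0: 606 × 857 mm
L1: 428 × 606 mm
L2: 303 × 428 mm
L3: 214 × 303 mm
L4: 151 × 214 mm
→ matches L3.

L3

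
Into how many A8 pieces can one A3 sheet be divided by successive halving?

32

A3 = 297 × 420 mm; A8 = 52 × 74 mm.
Each halving step doubles the count; 5 steps from A3 to A8.
2^5 = 32.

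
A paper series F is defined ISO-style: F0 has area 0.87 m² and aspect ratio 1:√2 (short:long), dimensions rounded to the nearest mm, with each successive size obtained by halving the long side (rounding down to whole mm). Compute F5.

Let F0's short side be w mm. w · w√2 = 0.87 m² = 870,000 mm², so w ≈ 784.3 mm and w√2 ≈ 1109.2 mm → F0 = 784 × 1109 mm.
F1: ⌊1109/2⌋ × 784 = 554 × 784 mm
F2: ⌊784/2⌋ × 554 = 392 × 554 mm
F3: ⌊554/2⌋ × 392 = 277 × 392 mm
F4: ⌊392/2⌋ × 277 = 196 × 277 mm
F5: ⌊277/2⌋ × 196 = 138 × 196 mm

138 × 196 mm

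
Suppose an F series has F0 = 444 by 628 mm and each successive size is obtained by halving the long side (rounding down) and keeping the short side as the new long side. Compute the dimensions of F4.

111 × 157 mm

F1: ⌊628/2⌋ × 444 = 314 × 444 mm
F2: ⌊444/2⌋ × 314 = 222 × 314 mm
F3: ⌊314/2⌋ × 222 = 157 × 222 mm
F4: ⌊222/2⌋ × 157 = 111 × 157 mm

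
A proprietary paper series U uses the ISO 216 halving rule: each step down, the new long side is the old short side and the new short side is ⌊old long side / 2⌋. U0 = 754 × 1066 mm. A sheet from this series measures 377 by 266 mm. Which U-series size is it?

U0: 754 × 1066 mm
U1: 533 × 754 mm
U2: 377 × 533 mm
U3: 266 × 377 mm
U4: 188 × 266 mm
→ matches U3.

U3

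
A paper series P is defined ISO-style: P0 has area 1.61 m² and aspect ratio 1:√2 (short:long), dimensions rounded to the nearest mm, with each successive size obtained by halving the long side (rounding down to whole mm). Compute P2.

533 × 754 mm

Let P0's short side be w mm. w · w√2 = 1.61 m² = 1,610,000 mm², so w ≈ 1067.0 mm and w√2 ≈ 1508.9 mm → P0 = 1067 × 1509 mm.
P1: ⌊1509/2⌋ × 1067 = 754 × 1067 mm
P2: ⌊1067/2⌋ × 754 = 533 × 754 mm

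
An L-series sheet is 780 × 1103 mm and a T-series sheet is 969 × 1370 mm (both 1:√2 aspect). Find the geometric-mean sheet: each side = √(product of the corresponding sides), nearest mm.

869 × 1229 mm

Short side: √(780 · 969) = √755820 ≈ 869.4 → 869 mm
Long side: √(1103 · 1370) = √1511110 ≈ 1229.3 → 1229 mm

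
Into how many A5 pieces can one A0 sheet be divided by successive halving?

Each ISO step halves the sheet: 1 × A0 → 2 × A1 → 4 × A2 → 8 × A3 → …
From A0 to A5 is 5 halving steps: 2^5 = 32.

32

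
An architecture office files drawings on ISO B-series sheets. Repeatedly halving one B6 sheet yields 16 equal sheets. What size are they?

B10

16 = 2^4, so 4 halving steps.
B6 → B7 → … → B10 after 4 steps.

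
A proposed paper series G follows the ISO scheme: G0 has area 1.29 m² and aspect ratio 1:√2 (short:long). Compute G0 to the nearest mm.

Let the short side be w mm. Then w · w√2 = 1.29 m² = 1,290,000 mm².
w² = 1,290,000/√2, so w ≈ 955.1 mm; long side = w√2 ≈ 1350.7 mm.

955 × 1351 mm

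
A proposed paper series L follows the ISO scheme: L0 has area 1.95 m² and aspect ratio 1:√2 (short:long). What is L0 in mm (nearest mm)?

1174 × 1661 mm

Let the short side be w mm. Then w · w√2 = 1.95 m² = 1,950,000 mm².
w² = 1,950,000/√2, so w ≈ 1174.2 mm; long side = w√2 ≈ 1660.6 mm.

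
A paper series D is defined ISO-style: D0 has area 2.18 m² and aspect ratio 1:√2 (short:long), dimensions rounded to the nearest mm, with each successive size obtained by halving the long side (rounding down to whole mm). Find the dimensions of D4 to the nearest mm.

Let D0's short side be w mm. w · w√2 = 2.18 m² = 2,180,000 mm², so w ≈ 1241.6 mm and w√2 ≈ 1755.8 mm → D0 = 1242 × 1756 mm.
D1: ⌊1756/2⌋ × 1242 = 878 × 1242 mm
D2: ⌊1242/2⌋ × 878 = 621 × 878 mm
D3: ⌊878/2⌋ × 621 = 439 × 621 mm
D4: ⌊621/2⌋ × 439 = 310 × 439 mm

310 × 439 mm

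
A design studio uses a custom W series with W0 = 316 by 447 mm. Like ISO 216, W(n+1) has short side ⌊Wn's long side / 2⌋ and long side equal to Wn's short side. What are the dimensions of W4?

79 × 111 mm

W1 = 223 × 316 mm (from W0 by 1 halving).
W2: ⌊316/2⌋ × 223 = 158 × 223 mm
W3: ⌊223/2⌋ × 158 = 111 × 158 mm
W4: ⌊158/2⌋ × 111 = 79 × 111 mm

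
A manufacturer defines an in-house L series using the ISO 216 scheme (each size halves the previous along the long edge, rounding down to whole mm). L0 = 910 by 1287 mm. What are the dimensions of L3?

L1: ⌊1287/2⌋ × 910 = 643 × 910 mm
L2: ⌊910/2⌋ × 643 = 455 × 643 mm
L3: ⌊643/2⌋ × 455 = 321 × 455 mm

321 × 455 mm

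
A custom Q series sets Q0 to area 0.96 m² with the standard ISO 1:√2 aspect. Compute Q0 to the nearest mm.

Let the short side be w mm. Then w · w√2 = 0.96 m² = 960,000 mm².
w² = 960,000/√2, so w ≈ 823.9 mm; long side = w√2 ≈ 1165.2 mm.

824 × 1165 mm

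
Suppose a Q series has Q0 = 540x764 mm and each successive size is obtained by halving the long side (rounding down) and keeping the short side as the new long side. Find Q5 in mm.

95 × 135 mm

Q1 = 382 × 540 mm (from Q0 by 1 halving).
Q2: ⌊540/2⌋ × 382 = 270 × 382 mm
Q3: ⌊382/2⌋ × 270 = 191 × 270 mm
Q4: ⌊270/2⌋ × 191 = 135 × 191 mm
Q5: ⌊191/2⌋ × 135 = 95 × 135 mm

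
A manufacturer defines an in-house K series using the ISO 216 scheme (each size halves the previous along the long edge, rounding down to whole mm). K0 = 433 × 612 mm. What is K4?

K1: ⌊612/2⌋ × 433 = 306 × 433 mm
K2: ⌊433/2⌋ × 306 = 216 × 306 mm
K3: ⌊306/2⌋ × 216 = 153 × 216 mm
K4: ⌊216/2⌋ × 153 = 108 × 153 mm

108 × 153 mm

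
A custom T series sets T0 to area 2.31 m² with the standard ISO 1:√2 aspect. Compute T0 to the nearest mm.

Let the short side be w mm. Then w · w√2 = 2.31 m² = 2,310,000 mm².
w² = 2,310,000/√2, so w ≈ 1278.1 mm; long side = w√2 ≈ 1807.4 mm.

1278 × 1807 mm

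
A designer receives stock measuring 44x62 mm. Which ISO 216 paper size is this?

B9 (44 × 62 mm)

Aspect ratio 62/44 ≈ 1.409 — close to the ISO √2 ≈ 1.414.
In the B-series (B0 = 1000 × 1414 mm): B9 = 44 × 62 mm.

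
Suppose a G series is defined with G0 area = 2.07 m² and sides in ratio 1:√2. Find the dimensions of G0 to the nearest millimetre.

1210 × 1711 mm

Let the short side be w mm. Then w · w√2 = 2.07 m² = 2,070,000 mm².
w² = 2,070,000/√2, so w ≈ 1209.8 mm; long side = w√2 ≈ 1711.0 mm.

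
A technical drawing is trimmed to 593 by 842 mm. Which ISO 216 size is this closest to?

Aspect ratio 842/593 ≈ 1.420 — close to the ISO √2 ≈ 1.414.
In the A-series (A0 area = 1 m²): A1 = 594 × 841 mm.
Off by 2 mm total — nearest standard size.

A1 (594 × 841 mm)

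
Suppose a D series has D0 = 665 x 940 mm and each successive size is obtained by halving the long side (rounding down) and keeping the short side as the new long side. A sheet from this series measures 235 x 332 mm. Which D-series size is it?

D3

D0: 665 × 940 mm
D1: 470 × 665 mm
D2: 332 × 470 mm
D3: 235 × 332 mm
D4: 166 × 235 mm
→ matches D3.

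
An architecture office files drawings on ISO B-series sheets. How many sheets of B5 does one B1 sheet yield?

16

Each ISO step halves the sheet: 1 × B1 → 2 × B2 → 4 × B3 → 8 × B4 → …
From B1 to B5 is 4 halving steps: 2^4 = 16.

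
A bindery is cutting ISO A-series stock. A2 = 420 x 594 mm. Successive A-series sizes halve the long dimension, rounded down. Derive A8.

52 × 74 mm

A3: ⌊594/2⌋ × 420 = 297 × 420 mm
A4: ⌊420/2⌋ × 297 = 210 × 297 mm
A5: ⌊297/2⌋ × 210 = 148 × 210 mm
A6: ⌊210/2⌋ × 148 = 105 × 148 mm
A7: ⌊148/2⌋ × 105 = 74 × 105 mm
A8: ⌊105/2⌋ × 74 = 52 × 74 mm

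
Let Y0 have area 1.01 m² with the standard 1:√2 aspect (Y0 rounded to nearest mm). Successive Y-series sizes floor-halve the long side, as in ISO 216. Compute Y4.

211 × 298 mm

Let Y0's short side be w mm. w · w√2 = 1.01 m² = 1,010,000 mm², so w ≈ 845.1 mm and w√2 ≈ 1195.1 mm → Y0 = 845 × 1195 mm.
Y1: ⌊1195/2⌋ × 845 = 597 × 845 mm
Y2: ⌊845/2⌋ × 597 = 422 × 597 mm
Y3: ⌊597/2⌋ × 422 = 298 × 422 mm
Y4: ⌊422/2⌋ × 298 = 211 × 298 mm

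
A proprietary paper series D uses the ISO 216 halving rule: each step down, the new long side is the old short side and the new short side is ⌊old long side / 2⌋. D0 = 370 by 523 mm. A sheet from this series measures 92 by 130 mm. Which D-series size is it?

D0: 370 × 523 mm
D1: 261 × 370 mm
D2: 185 × 261 mm
D3: 130 × 185 mm
D4: 92 × 130 mm
D5: 65 × 92 mm
→ matches D4.

D4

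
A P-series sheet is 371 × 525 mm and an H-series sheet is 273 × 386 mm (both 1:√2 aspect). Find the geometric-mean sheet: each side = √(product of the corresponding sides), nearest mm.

318 × 450 mm

Short side: √(371 · 273) = √101283 ≈ 318.2 → 318 mm
Long side: √(525 · 386) = √202650 ≈ 450.2 → 450 mm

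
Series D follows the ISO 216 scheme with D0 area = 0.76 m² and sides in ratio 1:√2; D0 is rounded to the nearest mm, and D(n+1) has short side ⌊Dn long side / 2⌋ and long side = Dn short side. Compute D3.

259 × 366 mm

Let D0's short side be w mm. w · w√2 = 0.76 m² = 760,000 mm², so w ≈ 733.1 mm and w√2 ≈ 1036.7 mm → D0 = 733 × 1037 mm.
D1: ⌊1037/2⌋ × 733 = 518 × 733 mm
D2: ⌊733/2⌋ × 518 = 366 × 518 mm
D3: ⌊518/2⌋ × 366 = 259 × 366 mm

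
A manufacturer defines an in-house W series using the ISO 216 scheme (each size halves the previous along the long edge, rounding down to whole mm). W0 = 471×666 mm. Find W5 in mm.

83 × 117 mm

W1: ⌊666/2⌋ × 471 = 333 × 471 mm
W2: ⌊471/2⌋ × 333 = 235 × 333 mm
W3: ⌊333/2⌋ × 235 = 166 × 235 mm
W4: ⌊235/2⌋ × 166 = 117 × 166 mm
W5: ⌊166/2⌋ × 117 = 83 × 117 mm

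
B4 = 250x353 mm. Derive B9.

44 × 62 mm

B5: ⌊353/2⌋ × 250 = 176 × 250 mm
B6: ⌊250/2⌋ × 176 = 125 × 176 mm
B7: ⌊176/2⌋ × 125 = 88 × 125 mm
B8: ⌊125/2⌋ × 88 = 62 × 88 mm
B9: ⌊88/2⌋ × 62 = 44 × 62 mm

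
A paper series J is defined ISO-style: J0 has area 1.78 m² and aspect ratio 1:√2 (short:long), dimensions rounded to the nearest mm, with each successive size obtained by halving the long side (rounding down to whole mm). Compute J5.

198 × 280 mm

Let J0's short side be w mm. w · w√2 = 1.78 m² = 1,780,000 mm², so w ≈ 1121.9 mm and w√2 ≈ 1586.6 mm → J0 = 1122 × 1587 mm.
J1: ⌊1587/2⌋ × 1122 = 793 × 1122 mm
J2: ⌊1122/2⌋ × 793 = 561 × 793 mm
J3: ⌊793/2⌋ × 561 = 396 × 561 mm
J4: ⌊561/2⌋ × 396 = 280 × 396 mm
J5: ⌊396/2⌋ × 280 = 198 × 280 mm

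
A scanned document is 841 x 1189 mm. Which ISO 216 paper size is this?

A0 (841 × 1189 mm)

Aspect ratio 1189/841 ≈ 1.414 — close to the ISO √2 ≈ 1.414.
In the A-series (A0 area = 1 m²): A0 = 841 × 1189 mm.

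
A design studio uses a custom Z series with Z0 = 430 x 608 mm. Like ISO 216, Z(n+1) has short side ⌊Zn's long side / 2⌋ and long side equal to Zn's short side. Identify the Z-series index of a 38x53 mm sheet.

Z0: 430 × 608 mm
Z1: 304 × 430 mm
Z2: 215 × 304 mm
Z3: 152 × 215 mm
Z4: 107 × 152 mm
Z5: 76 × 107 mm
Z6: 53 × 76 mm
Z7: 38 × 53 mm
Z8: 26 × 38 mm
→ matches Z7.

Z7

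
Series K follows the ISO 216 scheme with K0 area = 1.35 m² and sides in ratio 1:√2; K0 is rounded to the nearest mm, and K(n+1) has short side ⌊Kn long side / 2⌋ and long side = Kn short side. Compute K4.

244 × 345 mm

Let K0's short side be w mm. w · w√2 = 1.35 m² = 1,350,000 mm², so w ≈ 977.0 mm and w√2 ≈ 1381.7 mm → K0 = 977 × 1382 mm.
K1: ⌊1382/2⌋ × 977 = 691 × 977 mm
K2: ⌊977/2⌋ × 691 = 488 × 691 mm
K3: ⌊691/2⌋ × 488 = 345 × 488 mm
K4: ⌊488/2⌋ × 345 = 244 × 345 mm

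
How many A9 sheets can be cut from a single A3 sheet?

A3 = 297 × 420 mm; A9 = 37 × 52 mm.
Each halving step doubles the count; 6 steps from A3 to A9.
2^6 = 64.

64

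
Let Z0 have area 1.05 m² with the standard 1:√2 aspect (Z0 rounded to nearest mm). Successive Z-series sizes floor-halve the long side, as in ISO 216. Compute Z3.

304 × 431 mm

Let Z0's short side be w mm. w · w√2 = 1.05 m² = 1,050,000 mm², so w ≈ 861.7 mm and w√2 ≈ 1218.6 mm → Z0 = 862 × 1219 mm.
Z1: ⌊1219/2⌋ × 862 = 609 × 862 mm
Z2: ⌊862/2⌋ × 609 = 431 × 609 mm
Z3: ⌊609/2⌋ × 431 = 304 × 431 mm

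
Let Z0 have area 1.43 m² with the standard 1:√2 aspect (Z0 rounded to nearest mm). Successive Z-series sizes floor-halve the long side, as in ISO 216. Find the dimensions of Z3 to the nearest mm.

355 × 503 mm

Let Z0's short side be w mm. w · w√2 = 1.43 m² = 1,430,000 mm², so w ≈ 1005.6 mm and w√2 ≈ 1422.1 mm → Z0 = 1006 × 1422 mm.
Z1: ⌊1422/2⌋ × 1006 = 711 × 1006 mm
Z2: ⌊1006/2⌋ × 711 = 503 × 711 mm
Z3: ⌊711/2⌋ × 503 = 355 × 503 mm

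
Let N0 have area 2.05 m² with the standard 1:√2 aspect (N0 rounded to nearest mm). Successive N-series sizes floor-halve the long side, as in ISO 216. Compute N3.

Let N0's short side be w mm. w · w√2 = 2.05 m² = 2,050,000 mm², so w ≈ 1204.0 mm and w√2 ≈ 1702.7 mm → N0 = 1204 × 1703 mm.
N1: ⌊1703/2⌋ × 1204 = 851 × 1204 mm
N2: ⌊1204/2⌋ × 851 = 602 × 851 mm
N3: ⌊851/2⌋ × 602 = 425 × 602 mm

425 × 602 mm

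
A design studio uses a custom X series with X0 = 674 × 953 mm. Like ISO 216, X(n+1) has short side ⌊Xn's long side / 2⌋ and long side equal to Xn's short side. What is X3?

X1: ⌊953/2⌋ × 674 = 476 × 674 mm
X2: ⌊674/2⌋ × 476 = 337 × 476 mm
X3: ⌊476/2⌋ × 337 = 238 × 337 mm

238 × 337 mm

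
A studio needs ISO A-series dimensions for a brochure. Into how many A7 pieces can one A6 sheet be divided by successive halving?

Each ISO step halves the sheet: 1 × A6 → 2 × A7
From A6 to A7 is 1 halving step: 2^1 = 2.

2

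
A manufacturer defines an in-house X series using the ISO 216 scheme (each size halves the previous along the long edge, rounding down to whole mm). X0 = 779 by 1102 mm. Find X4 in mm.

194 × 275 mm

X1: ⌊1102/2⌋ × 779 = 551 × 779 mm
X2: ⌊779/2⌋ × 551 = 389 × 551 mm
X3: ⌊551/2⌋ × 389 = 275 × 389 mm
X4: ⌊389/2⌋ × 275 = 194 × 275 mm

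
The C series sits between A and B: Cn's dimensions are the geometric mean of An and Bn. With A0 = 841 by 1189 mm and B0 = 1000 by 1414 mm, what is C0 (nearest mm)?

917 × 1297 mm

Short side: √(841 · 1000) = √841000 ≈ 917.1 → 917 mm
Long side: √(1189 · 1414) = √1681246 ≈ 1296.6 → 1297 mm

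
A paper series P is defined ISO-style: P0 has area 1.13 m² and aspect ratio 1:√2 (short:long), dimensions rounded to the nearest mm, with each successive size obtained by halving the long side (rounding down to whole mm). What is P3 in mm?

Let P0's short side be w mm. w · w√2 = 1.13 m² = 1,130,000 mm², so w ≈ 893.9 mm and w√2 ≈ 1264.1 mm → P0 = 894 × 1264 mm.
P1: ⌊1264/2⌋ × 894 = 632 × 894 mm
P2: ⌊894/2⌋ × 632 = 447 × 632 mm
P3: ⌊632/2⌋ × 447 = 316 × 447 mm

316 × 447 mm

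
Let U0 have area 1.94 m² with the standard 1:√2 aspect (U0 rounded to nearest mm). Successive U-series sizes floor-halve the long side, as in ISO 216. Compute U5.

Let U0's short side be w mm. w · w√2 = 1.94 m² = 1,940,000 mm², so w ≈ 1171.2 mm and w√2 ≈ 1656.4 mm → U0 = 1171 × 1656 mm.
U1: ⌊1656/2⌋ × 1171 = 828 × 1171 mm
U2: ⌊1171/2⌋ × 828 = 585 × 828 mm
U3: ⌊828/2⌋ × 585 = 414 × 585 mm
U4: ⌊585/2⌋ × 414 = 292 × 414 mm
U5: ⌊414/2⌋ × 292 = 207 × 292 mm

207 × 292 mm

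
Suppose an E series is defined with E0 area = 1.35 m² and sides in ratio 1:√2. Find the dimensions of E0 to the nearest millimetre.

977 × 1382 mm

Let the short side be w mm. Then w · w√2 = 1.35 m² = 1,350,000 mm².
w² = 1,350,000/√2, so w ≈ 977.0 mm; long side = w√2 ≈ 1381.7 mm.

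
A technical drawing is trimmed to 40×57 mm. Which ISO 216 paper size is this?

C9 (40 × 57 mm)

Aspect ratio 57/40 ≈ 1.425 — close to the ISO √2 ≈ 1.414.
In the C-series (envelope sizes, between A and B): C9 = 40 × 57 mm.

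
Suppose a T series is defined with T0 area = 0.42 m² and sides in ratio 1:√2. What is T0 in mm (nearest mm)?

545 × 771 mm

Let the short side be w mm. Then w · w√2 = 0.42 m² = 420,000 mm².
w² = 420,000/√2, so w ≈ 545.0 mm; long side = w√2 ≈ 770.7 mm.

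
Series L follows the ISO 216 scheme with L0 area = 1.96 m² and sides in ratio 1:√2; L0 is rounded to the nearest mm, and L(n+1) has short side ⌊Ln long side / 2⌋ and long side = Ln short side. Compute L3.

Let L0's short side be w mm. w · w√2 = 1.96 m² = 1,960,000 mm², so w ≈ 1177.3 mm and w√2 ≈ 1664.9 mm → L0 = 1177 × 1665 mm.
L1: ⌊1665/2⌋ × 1177 = 832 × 1177 mm
L2: ⌊1177/2⌋ × 832 = 588 × 832 mm
L3: ⌊832/2⌋ × 588 = 416 × 588 mm

416 × 588 mm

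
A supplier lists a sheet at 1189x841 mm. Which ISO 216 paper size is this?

A0 (841 × 1189 mm)

Aspect ratio 1189/841 ≈ 1.414 — close to the ISO √2 ≈ 1.414.
In the A-series (A0 area = 1 m²): A0 = 841 × 1189 mm.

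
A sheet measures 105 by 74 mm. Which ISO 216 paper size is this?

Aspect ratio 105/74 ≈ 1.419 — close to the ISO √2 ≈ 1.414.
In the A-series (A0 area = 1 m²): A7 = 74 × 105 mm.

A7 (74 × 105 mm)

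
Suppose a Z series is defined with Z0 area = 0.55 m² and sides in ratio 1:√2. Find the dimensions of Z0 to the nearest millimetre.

Let the short side be w mm. Then w · w√2 = 0.55 m² = 550,000 mm².
w² = 550,000/√2, so w ≈ 623.6 mm; long side = w√2 ≈ 881.9 mm.

624 × 882 mm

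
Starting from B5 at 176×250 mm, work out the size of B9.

44 × 62 mm

B6: ⌊250/2⌋ × 176 = 125 × 176 mm
B7: ⌊176/2⌋ × 125 = 88 × 125 mm
B8: ⌊125/2⌋ × 88 = 62 × 88 mm
B9: ⌊88/2⌋ × 62 = 44 × 62 mm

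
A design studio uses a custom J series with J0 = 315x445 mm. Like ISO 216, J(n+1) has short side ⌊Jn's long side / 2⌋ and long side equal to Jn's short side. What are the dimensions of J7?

27 × 39 mm

J1 = 222 × 315 mm (from J0 by 1 halving).
J2: ⌊315/2⌋ × 222 = 157 × 222 mm
J3: ⌊222/2⌋ × 157 = 111 × 157 mm
J4: ⌊157/2⌋ × 111 = 78 × 111 mm
J5: ⌊111/2⌋ × 78 = 55 × 78 mm
J6: ⌊78/2⌋ × 55 = 39 × 55 mm
J7: ⌊55/2⌋ × 39 = 27 × 39 mm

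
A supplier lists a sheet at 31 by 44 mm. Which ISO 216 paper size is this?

Aspect ratio 44/31 ≈ 1.419 — close to the ISO √2 ≈ 1.414.
In the B-series (B0 = 1000 × 1414 mm): B10 = 31 × 44 mm.

B10 (31 × 44 mm)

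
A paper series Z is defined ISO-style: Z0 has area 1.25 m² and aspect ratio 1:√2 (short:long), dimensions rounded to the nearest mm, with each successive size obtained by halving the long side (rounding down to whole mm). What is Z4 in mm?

Let Z0's short side be w mm. w · w√2 = 1.25 m² = 1,250,000 mm², so w ≈ 940.2 mm and w√2 ≈ 1329.6 mm → Z0 = 940 × 1330 mm.
Z1: ⌊1330/2⌋ × 940 = 665 × 940 mm
Z2: ⌊940/2⌋ × 665 = 470 × 665 mm
Z3: ⌊665/2⌋ × 470 = 332 × 470 mm
Z4: ⌊470/2⌋ × 332 = 235 × 332 mm

235 × 332 mm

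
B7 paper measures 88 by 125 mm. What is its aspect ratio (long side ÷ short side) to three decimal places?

1.420

125 / 88 = 1.420
ISO 216 targets √2 ≈ 1.414; the +0.006 deviation is from mm rounding.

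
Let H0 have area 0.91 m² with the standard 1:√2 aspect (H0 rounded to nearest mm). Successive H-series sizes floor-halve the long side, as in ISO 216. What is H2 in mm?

401 × 567 mm

Let H0's short side be w mm. w · w√2 = 0.91 m² = 910,000 mm², so w ≈ 802.2 mm and w√2 ≈ 1134.4 mm → H0 = 802 × 1134 mm.
H1: ⌊1134/2⌋ × 802 = 567 × 802 mm
H2: ⌊802/2⌋ × 567 = 401 × 567 mm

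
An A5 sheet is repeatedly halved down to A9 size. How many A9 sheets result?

Each ISO step halves the sheet: 1 × A5 → 2 × A6 → 4 × A7 → 8 × A8 → …
From A5 to A9 is 4 halving steps: 2^4 = 16.

16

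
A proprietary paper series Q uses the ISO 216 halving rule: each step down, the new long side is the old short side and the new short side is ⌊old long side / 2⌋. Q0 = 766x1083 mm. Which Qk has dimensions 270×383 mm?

Q3

Q0: 766 × 1083 mm
Q1: 541 × 766 mm
Q2: 383 × 541 mm
Q3: 270 × 383 mm
Q4: 191 × 270 mm
→ matches Q3.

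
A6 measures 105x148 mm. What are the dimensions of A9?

37 × 52 mm

A7: ⌊148/2⌋ × 105 = 74 × 105 mm
A8: ⌊105/2⌋ × 74 = 52 × 74 mm
A9: ⌊74/2⌋ × 52 = 37 × 52 mm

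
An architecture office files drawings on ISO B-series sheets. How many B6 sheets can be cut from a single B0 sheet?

B0 = 1000 × 1414 mm; B6 = 125 × 176 mm.
Each halving step doubles the count; 6 steps from B0 to B6.
2^6 = 64.

64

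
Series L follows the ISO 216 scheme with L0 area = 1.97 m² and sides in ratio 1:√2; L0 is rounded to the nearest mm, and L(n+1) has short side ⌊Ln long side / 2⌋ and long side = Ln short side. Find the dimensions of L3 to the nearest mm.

417 × 590 mm

Let L0's short side be w mm. w · w√2 = 1.97 m² = 1,970,000 mm², so w ≈ 1180.3 mm and w√2 ≈ 1669.1 mm → L0 = 1180 × 1669 mm.
L1: ⌊1669/2⌋ × 1180 = 834 × 1180 mm
L2: ⌊1180/2⌋ × 834 = 590 × 834 mm
L3: ⌊834/2⌋ × 590 = 417 × 590 mm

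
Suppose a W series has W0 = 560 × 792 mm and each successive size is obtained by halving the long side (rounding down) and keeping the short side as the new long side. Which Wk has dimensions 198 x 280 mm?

W0: 560 × 792 mm
W1: 396 × 560 mm
W2: 280 × 396 mm
W3: 198 × 280 mm
W4: 140 × 198 mm
→ matches W3.

W3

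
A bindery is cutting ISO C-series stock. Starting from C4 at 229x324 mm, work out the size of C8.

C5: ⌊324/2⌋ × 229 = 162 × 229 mm
C6: ⌊229/2⌋ × 162 = 114 × 162 mm
C7: ⌊162/2⌋ × 114 = 81 × 114 mm
C8: ⌊114/2⌋ × 81 = 57 × 81 mm

57 × 81 mm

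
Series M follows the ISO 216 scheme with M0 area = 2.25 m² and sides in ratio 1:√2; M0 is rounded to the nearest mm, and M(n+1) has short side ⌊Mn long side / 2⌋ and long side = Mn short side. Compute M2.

630 × 892 mm

Let M0's short side be w mm. w · w√2 = 2.25 m² = 2,250,000 mm², so w ≈ 1261.3 mm and w√2 ≈ 1783.8 mm → M0 = 1261 × 1784 mm.
M1: ⌊1784/2⌋ × 1261 = 892 × 1261 mm
M2: ⌊1261/2⌋ × 892 = 630 × 892 mm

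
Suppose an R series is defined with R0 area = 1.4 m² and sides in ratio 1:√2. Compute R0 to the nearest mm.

995 × 1407 mm

Let the short side be w mm. Then w · w√2 = 1.4 m² = 1,400,000 mm².
w² = 1,400,000/√2, so w ≈ 995.0 mm; long side = w√2 ≈ 1407.1 mm.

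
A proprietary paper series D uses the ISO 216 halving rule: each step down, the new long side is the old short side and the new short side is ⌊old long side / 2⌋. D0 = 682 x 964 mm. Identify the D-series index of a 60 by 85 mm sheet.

D0: 682 × 964 mm
D1: 482 × 682 mm
D2: 341 × 482 mm
D3: 241 × 341 mm
D4: 170 × 241 mm
D5: 120 × 170 mm
D6: 85 × 120 mm
D7: 60 × 85 mm
D8: 42 × 60 mm
→ matches D7.

D7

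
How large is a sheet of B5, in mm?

176 × 250 mm

B0 = 1000 × 1414 mm (B0 has a 1000 mm short side, aspect 1:√2).
B1: ⌊1414/2⌋ × 1000 = 707 × 1000 mm
B2: ⌊1000/2⌋ × 707 = 500 × 707 mm
B3: ⌊707/2⌋ × 500 = 353 × 500 mm
B4: ⌊500/2⌋ × 353 = 250 × 353 mm
B5: ⌊353/2⌋ × 250 = 176 × 250 mm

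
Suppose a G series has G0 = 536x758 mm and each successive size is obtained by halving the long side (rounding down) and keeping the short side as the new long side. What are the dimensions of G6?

G1: ⌊758/2⌋ × 536 = 379 × 536 mm
G2: ⌊536/2⌋ × 379 = 268 × 379 mm
G3: ⌊379/2⌋ × 268 = 189 × 268 mm
G4: ⌊268/2⌋ × 189 = 134 × 189 mm
G5: ⌊189/2⌋ × 134 = 94 × 134 mm
G6: ⌊134/2⌋ × 94 = 67 × 94 mm

67 × 94 mm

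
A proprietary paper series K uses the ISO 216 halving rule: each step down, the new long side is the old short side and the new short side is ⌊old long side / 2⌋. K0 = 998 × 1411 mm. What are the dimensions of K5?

K1 = 705 × 998 mm (from K0 by 1 halving).
K2: ⌊998/2⌋ × 705 = 499 × 705 mm
K3: ⌊705/2⌋ × 499 = 352 × 499 mm
K4: ⌊499/2⌋ × 352 = 249 × 352 mm
K5: ⌊352/2⌋ × 249 = 176 × 249 mm

176 × 249 mm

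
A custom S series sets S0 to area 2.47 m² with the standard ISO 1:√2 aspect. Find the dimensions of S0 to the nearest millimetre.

Let the short side be w mm. Then w · w√2 = 2.47 m² = 2,470,000 mm².
w² = 2,470,000/√2, so w ≈ 1321.6 mm; long side = w√2 ≈ 1869.0 mm.

1322 × 1869 mm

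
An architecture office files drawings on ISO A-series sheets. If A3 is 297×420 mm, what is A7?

74 × 105 mm

A4: ⌊420/2⌋ × 297 = 210 × 297 mm
A5: ⌊297/2⌋ × 210 = 148 × 210 mm
A6: ⌊210/2⌋ × 148 = 105 × 148 mm
A7: ⌊148/2⌋ × 105 = 74 × 105 mm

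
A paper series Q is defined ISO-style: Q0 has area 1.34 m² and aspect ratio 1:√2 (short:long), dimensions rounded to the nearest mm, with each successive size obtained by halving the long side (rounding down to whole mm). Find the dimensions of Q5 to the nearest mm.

Let Q0's short side be w mm. w · w√2 = 1.34 m² = 1,340,000 mm², so w ≈ 973.4 mm and w√2 ≈ 1376.6 mm → Q0 = 973 × 1377 mm.
Q1: ⌊1377/2⌋ × 973 = 688 × 973 mm
Q2: ⌊973/2⌋ × 688 = 486 × 688 mm
Q3: ⌊688/2⌋ × 486 = 344 × 486 mm
Q4: ⌊486/2⌋ × 344 = 243 × 344 mm
Q5: ⌊344/2⌋ × 243 = 172 × 243 mm

172 × 243 mm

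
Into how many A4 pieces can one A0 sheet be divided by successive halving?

16

Each ISO step halves the sheet: 1 × A0 → 2 × A1 → 4 × A2 → 8 × A3 → …
From A0 to A4 is 4 halving steps: 2^4 = 16.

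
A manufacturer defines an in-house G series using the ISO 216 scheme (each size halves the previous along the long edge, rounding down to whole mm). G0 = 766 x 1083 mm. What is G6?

G1 = 541 × 766 mm (from G0 by 1 halving).
G2: ⌊766/2⌋ × 541 = 383 × 541 mm
G3: ⌊541/2⌋ × 383 = 270 × 383 mm
G4: ⌊383/2⌋ × 270 = 191 × 270 mm
G5: ⌊270/2⌋ × 191 = 135 × 191 mm
G6: ⌊191/2⌋ × 135 = 95 × 135 mm

95 × 135 mm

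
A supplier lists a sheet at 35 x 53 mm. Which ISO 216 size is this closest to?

A9 (37 × 52 mm)

Aspect ratio 53/35 ≈ 1.514 (ISO target is √2 ≈ 1.414).
In the A-series (A0 area = 1 m²): A9 = 37 × 52 mm.
Off by 3 mm total — nearest standard size.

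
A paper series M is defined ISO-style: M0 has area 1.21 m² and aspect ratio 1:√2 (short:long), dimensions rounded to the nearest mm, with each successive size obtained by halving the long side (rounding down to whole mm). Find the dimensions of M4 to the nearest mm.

Let M0's short side be w mm. w · w√2 = 1.21 m² = 1,210,000 mm², so w ≈ 925.0 mm and w√2 ≈ 1308.1 mm → M0 = 925 × 1308 mm.
M1: ⌊1308/2⌋ × 925 = 654 × 925 mm
M2: ⌊925/2⌋ × 654 = 462 × 654 mm
M3: ⌊654/2⌋ × 462 = 327 × 462 mm
M4: ⌊462/2⌋ × 327 = 231 × 327 mm

231 × 327 mm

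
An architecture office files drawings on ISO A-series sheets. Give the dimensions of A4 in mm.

210 × 297 mm

A0 = 841 × 1189 mm (A0 has area 1 m², aspect 1:√2).
A1: ⌊1189/2⌋ × 841 = 594 × 841 mm
A2: ⌊841/2⌋ × 594 = 420 × 594 mm
A3: ⌊594/2⌋ × 420 = 297 × 420 mm
A4: ⌊420/2⌋ × 297 = 210 × 297 mm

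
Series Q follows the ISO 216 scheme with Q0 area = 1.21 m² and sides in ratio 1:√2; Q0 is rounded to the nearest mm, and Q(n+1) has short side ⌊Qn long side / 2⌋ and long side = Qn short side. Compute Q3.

327 × 462 mm

Let Q0's short side be w mm. w · w√2 = 1.21 m² = 1,210,000 mm², so w ≈ 925.0 mm and w√2 ≈ 1308.1 mm → Q0 = 925 × 1308 mm.
Q1: ⌊1308/2⌋ × 925 = 654 × 925 mm
Q2: ⌊925/2⌋ × 654 = 462 × 654 mm
Q3: ⌊654/2⌋ × 462 = 327 × 462 mm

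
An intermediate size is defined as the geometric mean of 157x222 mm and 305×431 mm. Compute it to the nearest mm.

Short side: √(157 · 305) = √47885 ≈ 218.8 → 219 mm
Long side: √(222 · 431) = √95682 ≈ 309.3 → 309 mm

219 × 309 mm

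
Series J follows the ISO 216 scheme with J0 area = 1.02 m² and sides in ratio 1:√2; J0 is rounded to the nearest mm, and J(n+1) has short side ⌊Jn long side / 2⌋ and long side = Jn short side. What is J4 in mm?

212 × 300 mm

Let J0's short side be w mm. w · w√2 = 1.02 m² = 1,020,000 mm², so w ≈ 849.3 mm and w√2 ≈ 1201.0 mm → J0 = 849 × 1201 mm.
J1: ⌊1201/2⌋ × 849 = 600 × 849 mm
J2: ⌊849/2⌋ × 600 = 424 × 600 mm
J3: ⌊600/2⌋ × 424 = 300 × 424 mm
J4: ⌊424/2⌋ × 300 = 212 × 300 mm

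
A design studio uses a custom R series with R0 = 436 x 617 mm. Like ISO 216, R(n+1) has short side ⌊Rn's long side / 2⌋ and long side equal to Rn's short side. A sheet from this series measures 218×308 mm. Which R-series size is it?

R0: 436 × 617 mm
R1: 308 × 436 mm
R2: 218 × 308 mm
R3: 154 × 218 mm
→ matches R2.

R2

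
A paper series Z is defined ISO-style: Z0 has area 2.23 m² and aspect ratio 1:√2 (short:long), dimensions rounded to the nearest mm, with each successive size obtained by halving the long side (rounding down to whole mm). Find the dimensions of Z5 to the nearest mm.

Let Z0's short side be w mm. w · w√2 = 2.23 m² = 2,230,000 mm², so w ≈ 1255.7 mm and w√2 ≈ 1775.9 mm → Z0 = 1256 × 1776 mm.
Z1: ⌊1776/2⌋ × 1256 = 888 × 1256 mm
Z2: ⌊1256/2⌋ × 888 = 628 × 888 mm
Z3: ⌊888/2⌋ × 628 = 444 × 628 mm
Z4: ⌊628/2⌋ × 444 = 314 × 444 mm
Z5: ⌊444/2⌋ × 314 = 222 × 314 mm

222 × 314 mm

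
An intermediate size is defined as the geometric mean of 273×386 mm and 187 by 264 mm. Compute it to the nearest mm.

226 × 319 mm

Short side: √(273 · 187) = √51051 ≈ 225.9 → 226 mm
Long side: √(386 · 264) = √101904 ≈ 319.2 → 319 mm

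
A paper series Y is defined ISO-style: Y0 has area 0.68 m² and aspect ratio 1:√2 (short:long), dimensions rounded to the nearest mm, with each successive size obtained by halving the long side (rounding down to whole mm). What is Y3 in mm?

Let Y0's short side be w mm. w · w√2 = 0.68 m² = 680,000 mm², so w ≈ 693.4 mm and w√2 ≈ 980.6 mm → Y0 = 693 × 981 mm.
Y1: ⌊981/2⌋ × 693 = 490 × 693 mm
Y2: ⌊693/2⌋ × 490 = 346 × 490 mm
Y3: ⌊490/2⌋ × 346 = 245 × 346 mm

245 × 346 mm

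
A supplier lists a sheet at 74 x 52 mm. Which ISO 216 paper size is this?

Aspect ratio 74/52 ≈ 1.423 — close to the ISO √2 ≈ 1.414.
In the A-series (A0 area = 1 m²): A8 = 52 × 74 mm.

A8 (52 × 74 mm)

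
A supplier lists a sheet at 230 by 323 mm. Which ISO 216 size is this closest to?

C4 (229 × 324 mm)

Aspect ratio 323/230 ≈ 1.404 — close to the ISO √2 ≈ 1.414.
In the C-series (envelope sizes, between A and B): C4 = 229 × 324 mm.
Off by 2 mm total — nearest standard size.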